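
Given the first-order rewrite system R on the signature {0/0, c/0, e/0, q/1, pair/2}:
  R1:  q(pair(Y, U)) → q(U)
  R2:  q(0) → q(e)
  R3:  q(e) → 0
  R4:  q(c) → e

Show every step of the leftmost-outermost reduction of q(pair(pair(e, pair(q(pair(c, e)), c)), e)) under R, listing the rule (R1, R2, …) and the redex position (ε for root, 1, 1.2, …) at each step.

1. q(pair(pair(e, pair(q(pair(c, e)), c)), e))  →  q(e)   [R1 at ε]
2. q(e)  →  0   [R3 at ε]

0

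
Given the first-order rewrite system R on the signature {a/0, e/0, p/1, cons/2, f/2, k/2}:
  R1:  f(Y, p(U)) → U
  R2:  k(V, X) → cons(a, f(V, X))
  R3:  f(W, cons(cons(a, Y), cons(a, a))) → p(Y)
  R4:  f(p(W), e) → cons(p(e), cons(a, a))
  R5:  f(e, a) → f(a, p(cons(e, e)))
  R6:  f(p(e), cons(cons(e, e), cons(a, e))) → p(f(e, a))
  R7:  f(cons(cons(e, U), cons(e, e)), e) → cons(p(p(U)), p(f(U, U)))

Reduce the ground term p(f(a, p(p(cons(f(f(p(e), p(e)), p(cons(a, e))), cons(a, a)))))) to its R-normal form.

p(p(cons(cons(a, e), cons(a, a))))

1. p(f(a, p(p(cons(f(f(p(e), p(e)), p(cons(a, e))), cons(a, a))))))  →  p(p(cons(f(f(p(e), p(e)), p(cons(a, e))), cons(a, a))))   [R1 at 1]
2. p(p(cons(f(f(p(e), p(e)), p(cons(a, e))), cons(a, a))))  →  p(p(cons(cons(a, e), cons(a, a))))   [R1 at 1.1.1]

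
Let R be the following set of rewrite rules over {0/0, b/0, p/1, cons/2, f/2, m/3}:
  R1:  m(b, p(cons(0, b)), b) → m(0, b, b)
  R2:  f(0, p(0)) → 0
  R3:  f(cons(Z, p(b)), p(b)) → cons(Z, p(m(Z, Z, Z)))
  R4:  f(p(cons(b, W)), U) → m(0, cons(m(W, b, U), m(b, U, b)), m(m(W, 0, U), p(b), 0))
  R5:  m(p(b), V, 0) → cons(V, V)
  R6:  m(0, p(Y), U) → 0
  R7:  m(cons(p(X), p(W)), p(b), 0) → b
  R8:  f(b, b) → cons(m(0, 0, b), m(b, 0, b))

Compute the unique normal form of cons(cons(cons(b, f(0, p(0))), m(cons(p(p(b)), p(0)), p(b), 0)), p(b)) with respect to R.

cons(cons(cons(b, 0), b), p(b))

1. cons(cons(cons(b, f(0, p(0))), m(cons(p(p(b)), p(0)), p(b), 0)), p(b))  →  cons(cons(cons(b, 0), m(cons(p(p(b)), p(0)), p(b), 0)), p(b))   [R2 at 1.1.2]
2. cons(cons(cons(b, 0), m(cons(p(p(b)), p(0)), p(b), 0)), p(b))  →  cons(cons(cons(b, 0), b), p(b))   [R7 at 1.2]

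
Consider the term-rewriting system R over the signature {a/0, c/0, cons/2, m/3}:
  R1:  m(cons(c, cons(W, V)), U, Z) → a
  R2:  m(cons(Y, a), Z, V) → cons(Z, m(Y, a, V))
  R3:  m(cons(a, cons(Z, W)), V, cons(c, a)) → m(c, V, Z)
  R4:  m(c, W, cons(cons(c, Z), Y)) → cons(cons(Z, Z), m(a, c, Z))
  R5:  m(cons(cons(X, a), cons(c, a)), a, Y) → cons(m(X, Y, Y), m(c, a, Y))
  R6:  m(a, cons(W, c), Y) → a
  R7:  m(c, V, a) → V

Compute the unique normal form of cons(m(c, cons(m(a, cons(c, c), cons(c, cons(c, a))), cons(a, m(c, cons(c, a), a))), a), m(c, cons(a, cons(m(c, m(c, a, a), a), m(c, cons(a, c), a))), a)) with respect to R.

1. cons(m(c, cons(m(a, cons(c, c), cons(c, cons(c, a))), cons(a, m(c, cons(c, a), a))), a), m(c, cons(a, cons(m(c, m(c, a, a), a), m(c, cons(a, c), a))), a))  →  cons(cons(m(a, cons(c, c), cons(c, cons(c, a))), cons(a, m(c, cons(c, a), a))), m(c, cons(a, cons(m(c, m(c, a, a), a), m(c, cons(a, c), a))), a))   [R7 at 1]
2. cons(cons(m(a, cons(c, c), cons(c, cons(c, a))), cons(a, m(c, cons(c, a), a))), m(c, cons(a, cons(m(c, m(c, a, a), a), m(c, cons(a, c), a))), a))  →  cons(cons(a, cons(a, m(c, cons(c, a), a))), m(c, cons(a, cons(m(c, m(c, a, a), a), m(c, cons(a, c), a))), a))   [R6 at 1.1]
3. cons(cons(a, cons(a, m(c, cons(c, a), a))), m(c, cons(a, cons(m(c, m(c, a, a), a), m(c, cons(a, c), a))), a))  →  cons(cons(a, cons(a, cons(c, a))), m(c, cons(a, cons(m(c, m(c, a, a), a), m(c, cons(a, c), a))), a))   [R7 at 1.2.2]
4. cons(cons(a, cons(a, cons(c, a))), m(c, cons(a, cons(m(c, m(c, a, a), a), m(c, cons(a, c), a))), a))  →  cons(cons(a, cons(a, cons(c, a))), cons(a, cons(m(c, m(c, a, a), a), m(c, cons(a, c), a))))   [R7 at 2]
5. cons(cons(a, cons(a, cons(c, a))), cons(a, cons(m(c, m(c, a, a), a), m(c, cons(a, c), a))))  →  cons(cons(a, cons(a, cons(c, a))), cons(a, cons(m(c, a, a), m(c, cons(a, c), a))))   [R7 at 2.2.1]
6. cons(cons(a, cons(a, cons(c, a))), cons(a, cons(m(c, a, a), m(c, cons(a, c), a))))  →  cons(cons(a, cons(a, cons(c, a))), cons(a, cons(a, m(c, cons(a, c), a))))   [R7 at 2.2.1]
7. cons(cons(a, cons(a, cons(c, a))), cons(a, cons(a, m(c, cons(a, c), a))))  →  cons(cons(a, cons(a, cons(c, a))), cons(a, cons(a, cons(a, c))))   [R7 at 2.2.2]

cons(cons(a, cons(a, cons(c, a))), cons(a, cons(a, cons(a, c))))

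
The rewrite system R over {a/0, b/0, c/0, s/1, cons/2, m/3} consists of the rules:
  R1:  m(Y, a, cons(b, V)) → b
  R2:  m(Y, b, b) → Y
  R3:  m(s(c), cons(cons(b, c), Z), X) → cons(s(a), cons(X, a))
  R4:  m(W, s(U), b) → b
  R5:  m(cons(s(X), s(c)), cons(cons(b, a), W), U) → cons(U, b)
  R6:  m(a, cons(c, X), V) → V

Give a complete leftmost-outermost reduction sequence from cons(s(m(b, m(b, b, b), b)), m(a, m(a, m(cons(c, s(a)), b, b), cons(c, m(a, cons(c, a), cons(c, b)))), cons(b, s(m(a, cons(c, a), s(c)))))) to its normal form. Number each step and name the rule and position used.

1. cons(s(m(b, m(b, b, b), b)), m(a, m(a, m(cons(c, s(a)), b, b), cons(c, m(a, cons(c, a), cons(c, b)))), cons(b, s(m(a, cons(c, a), s(c))))))  →  cons(s(m(b, b, b)), m(a, m(a, m(cons(c, s(a)), b, b), cons(c, m(a, cons(c, a), cons(c, b)))), cons(b, s(m(a, cons(c, a), s(c))))))   [R2 at 1.1.2]
2. cons(s(m(b, b, b)), m(a, m(a, m(cons(c, s(a)), b, b), cons(c, m(a, cons(c, a), cons(c, b)))), cons(b, s(m(a, cons(c, a), s(c))))))  →  cons(s(b), m(a, m(a, m(cons(c, s(a)), b, b), cons(c, m(a, cons(c, a), cons(c, b)))), cons(b, s(m(a, cons(c, a), s(c))))))   [R2 at 1.1]
3. cons(s(b), m(a, m(a, m(cons(c, s(a)), b, b), cons(c, m(a, cons(c, a), cons(c, b)))), cons(b, s(m(a, cons(c, a), s(c))))))  →  cons(s(b), m(a, m(a, cons(c, s(a)), cons(c, m(a, cons(c, a), cons(c, b)))), cons(b, s(m(a, cons(c, a), s(c))))))   [R2 at 2.2.2]
4. cons(s(b), m(a, m(a, cons(c, s(a)), cons(c, m(a, cons(c, a), cons(c, b)))), cons(b, s(m(a, cons(c, a), s(c))))))  →  cons(s(b), m(a, cons(c, m(a, cons(c, a), cons(c, b))), cons(b, s(m(a, cons(c, a), s(c))))))   [R6 at 2.2]
5. cons(s(b), m(a, cons(c, m(a, cons(c, a), cons(c, b))), cons(b, s(m(a, cons(c, a), s(c))))))  →  cons(s(b), cons(b, s(m(a, cons(c, a), s(c)))))   [R6 at 2]
6. cons(s(b), cons(b, s(m(a, cons(c, a), s(c)))))  →  cons(s(b), cons(b, s(s(c))))   [R6 at 2.2.1]

cons(s(b), cons(b, s(s(c))))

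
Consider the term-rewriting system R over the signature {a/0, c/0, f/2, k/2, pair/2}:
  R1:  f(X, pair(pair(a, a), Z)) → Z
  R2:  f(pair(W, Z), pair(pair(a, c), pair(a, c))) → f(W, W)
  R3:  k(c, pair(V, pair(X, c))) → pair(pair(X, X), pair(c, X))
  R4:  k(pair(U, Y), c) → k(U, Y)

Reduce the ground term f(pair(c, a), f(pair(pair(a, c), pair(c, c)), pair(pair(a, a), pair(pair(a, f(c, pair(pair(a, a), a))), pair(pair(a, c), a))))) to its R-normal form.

pair(pair(a, c), a)

1. f(pair(c, a), f(pair(pair(a, c), pair(c, c)), pair(pair(a, a), pair(pair(a, f(c, pair(pair(a, a), a))), pair(pair(a, c), a)))))  →  f(pair(c, a), pair(pair(a, f(c, pair(pair(a, a), a))), pair(pair(a, c), a)))   [R1 at 2]
2. f(pair(c, a), pair(pair(a, f(c, pair(pair(a, a), a))), pair(pair(a, c), a)))  →  f(pair(c, a), pair(pair(a, a), pair(pair(a, c), a)))   [R1 at 2.1.2]
3. f(pair(c, a), pair(pair(a, a), pair(pair(a, c), a)))  →  pair(pair(a, c), a)   [R1 at ε]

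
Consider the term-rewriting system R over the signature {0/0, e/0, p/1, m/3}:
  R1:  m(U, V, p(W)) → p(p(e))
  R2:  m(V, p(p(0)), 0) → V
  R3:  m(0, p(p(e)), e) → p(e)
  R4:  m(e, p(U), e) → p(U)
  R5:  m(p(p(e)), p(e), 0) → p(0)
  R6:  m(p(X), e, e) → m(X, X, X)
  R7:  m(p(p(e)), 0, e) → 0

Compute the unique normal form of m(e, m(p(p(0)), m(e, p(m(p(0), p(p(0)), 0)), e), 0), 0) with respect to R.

1. m(e, m(p(p(0)), m(e, p(m(p(0), p(p(0)), 0)), e), 0), 0)  →  m(e, m(p(p(0)), p(m(p(0), p(p(0)), 0)), 0), 0)   [R4 at 2.2]
2. m(e, m(p(p(0)), p(m(p(0), p(p(0)), 0)), 0), 0)  →  m(e, m(p(p(0)), p(p(0)), 0), 0)   [R2 at 2.2.1]
3. m(e, m(p(p(0)), p(p(0)), 0), 0)  →  m(e, p(p(0)), 0)   [R2 at 2]
4. m(e, p(p(0)), 0)  →  e   [R2 at ε]

e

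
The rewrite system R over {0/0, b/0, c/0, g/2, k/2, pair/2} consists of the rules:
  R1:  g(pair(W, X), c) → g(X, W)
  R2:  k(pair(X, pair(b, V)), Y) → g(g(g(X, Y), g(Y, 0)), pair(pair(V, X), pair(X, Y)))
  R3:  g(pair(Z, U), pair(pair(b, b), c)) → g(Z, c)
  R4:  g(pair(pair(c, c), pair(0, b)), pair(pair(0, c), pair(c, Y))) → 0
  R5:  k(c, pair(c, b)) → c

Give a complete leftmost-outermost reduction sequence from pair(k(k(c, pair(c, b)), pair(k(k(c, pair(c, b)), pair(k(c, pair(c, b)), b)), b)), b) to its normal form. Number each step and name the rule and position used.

pair(c, b)

1. pair(k(k(c, pair(c, b)), pair(k(k(c, pair(c, b)), pair(k(c, pair(c, b)), b)), b)), b)  →  pair(k(c, pair(k(k(c, pair(c, b)), pair(k(c, pair(c, b)), b)), b)), b)   [R5 at 1.1]
2. pair(k(c, pair(k(k(c, pair(c, b)), pair(k(c, pair(c, b)), b)), b)), b)  →  pair(k(c, pair(k(c, pair(k(c, pair(c, b)), b)), b)), b)   [R5 at 1.2.1.1]
3. pair(k(c, pair(k(c, pair(k(c, pair(c, b)), b)), b)), b)  →  pair(k(c, pair(k(c, pair(c, b)), b)), b)   [R5 at 1.2.1.2.1]
4. pair(k(c, pair(k(c, pair(c, b)), b)), b)  →  pair(k(c, pair(c, b)), b)   [R5 at 1.2.1]
5. pair(k(c, pair(c, b)), b)  →  pair(c, b)   [R5 at 1]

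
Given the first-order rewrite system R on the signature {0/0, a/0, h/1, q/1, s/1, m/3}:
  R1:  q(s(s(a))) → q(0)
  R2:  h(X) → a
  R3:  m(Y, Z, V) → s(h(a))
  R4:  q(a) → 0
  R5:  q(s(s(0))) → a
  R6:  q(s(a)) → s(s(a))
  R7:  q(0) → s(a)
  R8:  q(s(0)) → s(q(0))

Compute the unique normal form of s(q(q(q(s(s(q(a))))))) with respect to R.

s(s(a))

1. s(q(q(q(s(s(q(a)))))))  →  s(q(q(q(s(s(0))))))   [R4 at 1.1.1.1.1.1]
2. s(q(q(q(s(s(0))))))  →  s(q(q(a)))   [R5 at 1.1.1]
3. s(q(q(a)))  →  s(q(0))   [R4 at 1.1]
4. s(q(0))  →  s(s(a))   [R7 at 1]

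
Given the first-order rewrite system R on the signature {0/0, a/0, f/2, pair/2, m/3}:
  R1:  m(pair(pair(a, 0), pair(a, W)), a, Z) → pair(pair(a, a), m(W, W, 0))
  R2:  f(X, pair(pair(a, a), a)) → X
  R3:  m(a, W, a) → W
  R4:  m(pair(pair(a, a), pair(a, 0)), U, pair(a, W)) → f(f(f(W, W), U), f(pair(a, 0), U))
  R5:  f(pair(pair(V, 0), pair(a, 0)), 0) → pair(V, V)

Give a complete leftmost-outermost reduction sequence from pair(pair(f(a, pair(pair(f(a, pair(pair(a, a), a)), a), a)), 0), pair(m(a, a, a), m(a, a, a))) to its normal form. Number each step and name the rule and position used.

pair(pair(a, 0), pair(a, a))

1. pair(pair(f(a, pair(pair(f(a, pair(pair(a, a), a)), a), a)), 0), pair(m(a, a, a), m(a, a, a)))  →  pair(pair(f(a, pair(pair(a, a), a)), 0), pair(m(a, a, a), m(a, a, a)))   [R2 at 1.1.2.1.1]
2. pair(pair(f(a, pair(pair(a, a), a)), 0), pair(m(a, a, a), m(a, a, a)))  →  pair(pair(a, 0), pair(m(a, a, a), m(a, a, a)))   [R2 at 1.1]
3. pair(pair(a, 0), pair(m(a, a, a), m(a, a, a)))  →  pair(pair(a, 0), pair(a, m(a, a, a)))   [R3 at 2.1]
4. pair(pair(a, 0), pair(a, m(a, a, a)))  →  pair(pair(a, 0), pair(a, a))   [R3 at 2.2]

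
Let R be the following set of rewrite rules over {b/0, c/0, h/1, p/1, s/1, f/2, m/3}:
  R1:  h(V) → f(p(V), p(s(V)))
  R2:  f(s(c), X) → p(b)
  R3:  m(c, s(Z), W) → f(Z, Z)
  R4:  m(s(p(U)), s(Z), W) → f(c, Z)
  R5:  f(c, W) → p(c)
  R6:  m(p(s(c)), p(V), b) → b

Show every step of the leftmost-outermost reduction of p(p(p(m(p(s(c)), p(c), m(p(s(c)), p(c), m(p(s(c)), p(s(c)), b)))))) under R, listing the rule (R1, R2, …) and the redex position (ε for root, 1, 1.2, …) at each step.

p(p(p(b)))

1. p(p(p(m(p(s(c)), p(c), m(p(s(c)), p(c), m(p(s(c)), p(s(c)), b))))))  →  p(p(p(m(p(s(c)), p(c), m(p(s(c)), p(c), b)))))   [R6 at 1.1.1.3.3]
2. p(p(p(m(p(s(c)), p(c), m(p(s(c)), p(c), b)))))  →  p(p(p(m(p(s(c)), p(c), b))))   [R6 at 1.1.1.3]
3. p(p(p(m(p(s(c)), p(c), b))))  →  p(p(p(b)))   [R6 at 1.1.1]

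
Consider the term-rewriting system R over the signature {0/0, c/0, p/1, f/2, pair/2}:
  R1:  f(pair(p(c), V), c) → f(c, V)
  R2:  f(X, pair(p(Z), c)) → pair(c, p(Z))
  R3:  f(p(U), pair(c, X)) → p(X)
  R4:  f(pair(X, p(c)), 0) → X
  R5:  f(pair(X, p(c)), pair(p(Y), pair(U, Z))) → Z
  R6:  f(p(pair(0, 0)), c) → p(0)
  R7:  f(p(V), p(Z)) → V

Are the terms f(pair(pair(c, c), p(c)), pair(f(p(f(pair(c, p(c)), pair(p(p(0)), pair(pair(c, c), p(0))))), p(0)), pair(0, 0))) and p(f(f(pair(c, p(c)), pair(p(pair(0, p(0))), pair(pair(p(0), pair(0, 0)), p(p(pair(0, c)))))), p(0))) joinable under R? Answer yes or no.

no — NF(t₁) = 0, NF(t₂) = p(p(pair(0, c)))

Reduce t₁ = f(pair(pair(c, c), p(c)), pair(f(p(f(pair(c, p(c)), pair(p(p(0)), pair(pair(c, c), p(0))))), p(0)), pair(0, 0))):
1. f(pair(pair(c, c), p(c)), pair(f(p(f(pair(c, p(c)), pair(p(p(0)), pair(pair(c, c), p(0))))), p(0)), pair(0, 0)))  →  f(pair(pair(c, c), p(c)), pair(f(pair(c, p(c)), pair(p(p(0)), pair(pair(c, c), p(0)))), pair(0, 0)))   [R7 at 2.1]
2. f(pair(pair(c, c), p(c)), pair(f(pair(c, p(c)), pair(p(p(0)), pair(pair(c, c), p(0)))), pair(0, 0)))  →  f(pair(pair(c, c), p(c)), pair(p(0), pair(0, 0)))   [R5 at 2.1]
3. f(pair(pair(c, c), p(c)), pair(p(0), pair(0, 0)))  →  0   [R5 at ε]

Reduce t₂ = p(f(f(pair(c, p(c)), pair(p(pair(0, p(0))), pair(pair(p(0), pair(0, 0)), p(p(pair(0, c)))))), p(0))):
1. p(f(f(pair(c, p(c)), pair(p(pair(0, p(0))), pair(pair(p(0), pair(0, 0)), p(p(pair(0, c)))))), p(0)))  →  p(f(p(p(pair(0, c))), p(0)))   [R5 at 1.1]
2. p(f(p(p(pair(0, c))), p(0)))  →  p(p(pair(0, c)))   [R7 at 1]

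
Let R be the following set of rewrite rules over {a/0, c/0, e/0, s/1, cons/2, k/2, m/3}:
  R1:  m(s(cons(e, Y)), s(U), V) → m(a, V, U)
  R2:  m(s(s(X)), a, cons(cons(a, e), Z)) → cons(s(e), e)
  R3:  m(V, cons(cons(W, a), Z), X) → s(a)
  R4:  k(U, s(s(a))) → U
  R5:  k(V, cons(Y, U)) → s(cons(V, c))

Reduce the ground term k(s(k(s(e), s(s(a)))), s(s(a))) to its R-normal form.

1. k(s(k(s(e), s(s(a)))), s(s(a)))  →  s(k(s(e), s(s(a))))   [R4 at ε]
2. s(k(s(e), s(s(a))))  →  s(s(e))   [R4 at 1]

s(s(e))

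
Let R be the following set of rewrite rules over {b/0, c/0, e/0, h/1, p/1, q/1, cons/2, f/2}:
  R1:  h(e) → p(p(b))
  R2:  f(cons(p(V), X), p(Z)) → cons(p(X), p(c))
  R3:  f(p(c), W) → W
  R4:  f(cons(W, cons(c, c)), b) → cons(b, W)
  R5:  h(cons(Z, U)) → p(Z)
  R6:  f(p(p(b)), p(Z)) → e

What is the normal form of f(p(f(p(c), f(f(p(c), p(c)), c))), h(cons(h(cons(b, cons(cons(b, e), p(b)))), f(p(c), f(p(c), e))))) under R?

p(p(b))

1. f(p(f(p(c), f(f(p(c), p(c)), c))), h(cons(h(cons(b, cons(cons(b, e), p(b)))), f(p(c), f(p(c), e)))))  →  f(p(f(f(p(c), p(c)), c)), h(cons(h(cons(b, cons(cons(b, e), p(b)))), f(p(c), f(p(c), e)))))   [R3 at 1.1]
2. f(p(f(f(p(c), p(c)), c)), h(cons(h(cons(b, cons(cons(b, e), p(b)))), f(p(c), f(p(c), e)))))  →  f(p(f(p(c), c)), h(cons(h(cons(b, cons(cons(b, e), p(b)))), f(p(c), f(p(c), e)))))   [R3 at 1.1.1]
3. f(p(f(p(c), c)), h(cons(h(cons(b, cons(cons(b, e), p(b)))), f(p(c), f(p(c), e)))))  →  f(p(c), h(cons(h(cons(b, cons(cons(b, e), p(b)))), f(p(c), f(p(c), e)))))   [R3 at 1.1]
4. f(p(c), h(cons(h(cons(b, cons(cons(b, e), p(b)))), f(p(c), f(p(c), e)))))  →  h(cons(h(cons(b, cons(cons(b, e), p(b)))), f(p(c), f(p(c), e))))   [R3 at ε]
5. h(cons(h(cons(b, cons(cons(b, e), p(b)))), f(p(c), f(p(c), e))))  →  p(h(cons(b, cons(cons(b, e), p(b)))))   [R5 at ε]
6. p(h(cons(b, cons(cons(b, e), p(b)))))  →  p(p(b))   [R5 at 1]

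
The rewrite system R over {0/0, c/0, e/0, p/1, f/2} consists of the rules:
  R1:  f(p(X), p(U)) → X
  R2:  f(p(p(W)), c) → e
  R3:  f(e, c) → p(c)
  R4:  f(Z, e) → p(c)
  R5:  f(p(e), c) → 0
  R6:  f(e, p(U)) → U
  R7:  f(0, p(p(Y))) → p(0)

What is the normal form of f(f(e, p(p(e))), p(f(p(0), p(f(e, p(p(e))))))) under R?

e

1. f(f(e, p(p(e))), p(f(p(0), p(f(e, p(p(e)))))))  →  f(p(e), p(f(p(0), p(f(e, p(p(e)))))))   [R6 at 1]
2. f(p(e), p(f(p(0), p(f(e, p(p(e)))))))  →  e   [R1 at ε]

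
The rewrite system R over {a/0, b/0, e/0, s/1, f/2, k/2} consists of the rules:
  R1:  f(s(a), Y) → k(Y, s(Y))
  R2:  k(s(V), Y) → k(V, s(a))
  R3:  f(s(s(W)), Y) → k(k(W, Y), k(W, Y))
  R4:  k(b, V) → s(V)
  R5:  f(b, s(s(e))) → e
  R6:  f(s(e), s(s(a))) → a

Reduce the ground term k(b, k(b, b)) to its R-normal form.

s(s(b))

1. k(b, k(b, b))  →  s(k(b, b))   [R4 at ε]
2. s(k(b, b))  →  s(s(b))   [R4 at 1]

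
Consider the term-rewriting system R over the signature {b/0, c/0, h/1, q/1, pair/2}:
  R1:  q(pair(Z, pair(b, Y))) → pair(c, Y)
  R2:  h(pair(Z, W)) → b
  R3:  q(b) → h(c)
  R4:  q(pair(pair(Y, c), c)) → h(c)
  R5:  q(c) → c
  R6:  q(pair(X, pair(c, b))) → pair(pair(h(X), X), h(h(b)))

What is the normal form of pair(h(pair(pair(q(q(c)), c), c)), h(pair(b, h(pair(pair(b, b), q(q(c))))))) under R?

pair(b, b)

1. pair(h(pair(pair(q(q(c)), c), c)), h(pair(b, h(pair(pair(b, b), q(q(c)))))))  →  pair(b, h(pair(b, h(pair(pair(b, b), q(q(c)))))))   [R2 at 1]
2. pair(b, h(pair(b, h(pair(pair(b, b), q(q(c)))))))  →  pair(b, b)   [R2 at 2]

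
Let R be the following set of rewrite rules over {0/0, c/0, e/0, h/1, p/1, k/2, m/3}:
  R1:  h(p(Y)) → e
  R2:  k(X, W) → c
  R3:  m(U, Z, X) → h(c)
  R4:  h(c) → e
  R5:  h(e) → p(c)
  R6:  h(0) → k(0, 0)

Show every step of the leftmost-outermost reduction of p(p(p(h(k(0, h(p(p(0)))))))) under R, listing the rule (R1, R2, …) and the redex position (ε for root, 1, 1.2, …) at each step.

1. p(p(p(h(k(0, h(p(p(0))))))))  →  p(p(p(h(c))))   [R2 at 1.1.1.1]
2. p(p(p(h(c))))  →  p(p(p(e)))   [R4 at 1.1.1]

p(p(p(e)))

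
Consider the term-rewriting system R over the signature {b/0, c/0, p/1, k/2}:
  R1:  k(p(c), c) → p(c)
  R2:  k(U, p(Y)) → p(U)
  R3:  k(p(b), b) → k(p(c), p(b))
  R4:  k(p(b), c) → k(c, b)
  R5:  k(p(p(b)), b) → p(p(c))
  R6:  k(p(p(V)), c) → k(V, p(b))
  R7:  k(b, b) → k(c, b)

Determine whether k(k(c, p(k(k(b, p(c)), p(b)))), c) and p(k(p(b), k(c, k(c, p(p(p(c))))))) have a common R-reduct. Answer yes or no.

Reduce t₁ = k(k(c, p(k(k(b, p(c)), p(b)))), c):
1. k(k(c, p(k(k(b, p(c)), p(b)))), c)  →  k(p(c), c)   [R2 at 1]
2. k(p(c), c)  →  p(c)   [R1 at ε]

Reduce t₂ = p(k(p(b), k(c, k(c, p(p(p(c))))))):
1. p(k(p(b), k(c, k(c, p(p(p(c)))))))  →  p(k(p(b), k(c, p(c))))   [R2 at 1.2.2]
2. p(k(p(b), k(c, p(c))))  →  p(k(p(b), p(c)))   [R2 at 1.2]
3. p(k(p(b), p(c)))  →  p(p(p(b)))   [R2 at 1]

no — NF(t₁) = p(c), NF(t₂) = p(p(p(b)))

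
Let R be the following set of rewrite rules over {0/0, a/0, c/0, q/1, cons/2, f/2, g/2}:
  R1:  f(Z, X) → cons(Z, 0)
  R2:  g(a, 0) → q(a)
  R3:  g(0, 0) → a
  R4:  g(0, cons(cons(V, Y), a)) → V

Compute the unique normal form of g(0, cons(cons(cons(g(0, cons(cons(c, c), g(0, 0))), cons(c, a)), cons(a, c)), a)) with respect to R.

1. g(0, cons(cons(cons(g(0, cons(cons(c, c), g(0, 0))), cons(c, a)), cons(a, c)), a))  →  cons(g(0, cons(cons(c, c), g(0, 0))), cons(c, a))   [R4 at ε]
2. cons(g(0, cons(cons(c, c), g(0, 0))), cons(c, a))  →  cons(g(0, cons(cons(c, c), a)), cons(c, a))   [R3 at 1.2.2]
3. cons(g(0, cons(cons(c, c), a)), cons(c, a))  →  cons(c, cons(c, a))   [R4 at 1]

cons(c, cons(c, a))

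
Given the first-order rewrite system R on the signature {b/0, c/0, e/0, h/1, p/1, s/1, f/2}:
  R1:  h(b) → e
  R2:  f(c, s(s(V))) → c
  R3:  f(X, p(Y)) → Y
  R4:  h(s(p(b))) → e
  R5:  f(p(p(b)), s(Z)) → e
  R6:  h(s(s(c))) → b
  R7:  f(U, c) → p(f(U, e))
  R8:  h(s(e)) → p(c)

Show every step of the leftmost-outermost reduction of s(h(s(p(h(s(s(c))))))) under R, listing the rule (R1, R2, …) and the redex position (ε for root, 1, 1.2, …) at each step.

s(e)

1. s(h(s(p(h(s(s(c)))))))  →  s(h(s(p(b))))   [R6 at 1.1.1.1]
2. s(h(s(p(b))))  →  s(e)   [R4 at 1]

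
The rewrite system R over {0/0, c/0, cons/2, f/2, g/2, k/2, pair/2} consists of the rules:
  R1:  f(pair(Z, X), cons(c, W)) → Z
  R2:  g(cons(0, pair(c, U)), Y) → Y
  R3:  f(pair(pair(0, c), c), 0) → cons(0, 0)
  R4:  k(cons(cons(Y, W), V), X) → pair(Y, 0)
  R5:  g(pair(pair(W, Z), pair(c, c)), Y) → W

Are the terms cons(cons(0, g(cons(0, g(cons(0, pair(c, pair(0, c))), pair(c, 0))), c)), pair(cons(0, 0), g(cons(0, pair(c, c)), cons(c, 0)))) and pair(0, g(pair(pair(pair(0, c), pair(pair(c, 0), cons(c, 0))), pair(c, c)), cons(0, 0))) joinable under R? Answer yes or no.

Reduce t₁ = cons(cons(0, g(cons(0, g(cons(0, pair(c, pair(0, c))), pair(c, 0))), c)), pair(cons(0, 0), g(cons(0, pair(c, c)), cons(c, 0)))):
1. cons(cons(0, g(cons(0, g(cons(0, pair(c, pair(0, c))), pair(c, 0))), c)), pair(cons(0, 0), g(cons(0, pair(c, c)), cons(c, 0))))  →  cons(cons(0, g(cons(0, pair(c, 0)), c)), pair(cons(0, 0), g(cons(0, pair(c, c)), cons(c, 0))))   [R2 at 1.2.1.2]
2. cons(cons(0, g(cons(0, pair(c, 0)), c)), pair(cons(0, 0), g(cons(0, pair(c, c)), cons(c, 0))))  →  cons(cons(0, c), pair(cons(0, 0), g(cons(0, pair(c, c)), cons(c, 0))))   [R2 at 1.2]
3. cons(cons(0, c), pair(cons(0, 0), g(cons(0, pair(c, c)), cons(c, 0))))  →  cons(cons(0, c), pair(cons(0, 0), cons(c, 0)))   [R2 at 2.2]

Reduce t₂ = pair(0, g(pair(pair(pair(0, c), pair(pair(c, 0), cons(c, 0))), pair(c, c)), cons(0, 0))):
1. pair(0, g(pair(pair(pair(0, c), pair(pair(c, 0), cons(c, 0))), pair(c, c)), cons(0, 0)))  →  pair(0, pair(0, c))   [R5 at 2]

no — NF(t₁) = cons(cons(0, c), pair(cons(0, 0), cons(c, 0))), NF(t₂) = pair(0, pair(0, c))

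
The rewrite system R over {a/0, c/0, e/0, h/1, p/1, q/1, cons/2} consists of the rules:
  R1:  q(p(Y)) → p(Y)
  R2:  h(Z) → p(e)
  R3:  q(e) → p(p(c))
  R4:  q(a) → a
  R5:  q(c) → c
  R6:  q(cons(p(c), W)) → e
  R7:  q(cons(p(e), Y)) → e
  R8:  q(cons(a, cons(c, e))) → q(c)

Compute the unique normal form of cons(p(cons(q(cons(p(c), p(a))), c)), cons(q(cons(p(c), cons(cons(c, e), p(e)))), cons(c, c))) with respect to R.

1. cons(p(cons(q(cons(p(c), p(a))), c)), cons(q(cons(p(c), cons(cons(c, e), p(e)))), cons(c, c)))  →  cons(p(cons(e, c)), cons(q(cons(p(c), cons(cons(c, e), p(e)))), cons(c, c)))   [R6 at 1.1.1]
2. cons(p(cons(e, c)), cons(q(cons(p(c), cons(cons(c, e), p(e)))), cons(c, c)))  →  cons(p(cons(e, c)), cons(e, cons(c, c)))   [R6 at 2.1]

cons(p(cons(e, c)), cons(e, cons(c, c)))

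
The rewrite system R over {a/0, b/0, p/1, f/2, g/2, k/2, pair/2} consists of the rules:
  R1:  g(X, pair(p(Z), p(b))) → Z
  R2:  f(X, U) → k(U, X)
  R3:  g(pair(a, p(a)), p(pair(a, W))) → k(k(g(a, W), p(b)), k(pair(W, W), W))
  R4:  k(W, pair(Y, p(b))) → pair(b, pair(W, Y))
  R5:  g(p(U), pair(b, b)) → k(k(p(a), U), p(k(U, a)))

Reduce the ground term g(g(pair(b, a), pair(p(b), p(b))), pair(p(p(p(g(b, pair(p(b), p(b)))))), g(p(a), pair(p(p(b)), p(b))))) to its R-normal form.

1. g(g(pair(b, a), pair(p(b), p(b))), pair(p(p(p(g(b, pair(p(b), p(b)))))), g(p(a), pair(p(p(b)), p(b)))))  →  g(b, pair(p(p(p(g(b, pair(p(b), p(b)))))), g(p(a), pair(p(p(b)), p(b)))))   [R1 at 1]
2. g(b, pair(p(p(p(g(b, pair(p(b), p(b)))))), g(p(a), pair(p(p(b)), p(b)))))  →  g(b, pair(p(p(p(b))), g(p(a), pair(p(p(b)), p(b)))))   [R1 at 2.1.1.1.1]
3. g(b, pair(p(p(p(b))), g(p(a), pair(p(p(b)), p(b)))))  →  g(b, pair(p(p(p(b))), p(b)))   [R1 at 2.2]
4. g(b, pair(p(p(p(b))), p(b)))  →  p(p(b))   [R1 at ε]

p(p(b))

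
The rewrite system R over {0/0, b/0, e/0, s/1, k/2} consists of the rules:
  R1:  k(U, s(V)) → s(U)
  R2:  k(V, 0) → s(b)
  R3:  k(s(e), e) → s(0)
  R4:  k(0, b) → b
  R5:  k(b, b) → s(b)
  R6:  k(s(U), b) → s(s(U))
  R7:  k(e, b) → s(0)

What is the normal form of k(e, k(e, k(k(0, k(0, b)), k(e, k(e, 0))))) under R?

1. k(e, k(e, k(k(0, k(0, b)), k(e, k(e, 0)))))  →  k(e, k(e, k(k(0, b), k(e, k(e, 0)))))   [R4 at 2.2.1.2]
2. k(e, k(e, k(k(0, b), k(e, k(e, 0)))))  →  k(e, k(e, k(b, k(e, k(e, 0)))))   [R4 at 2.2.1]
3. k(e, k(e, k(b, k(e, k(e, 0)))))  →  k(e, k(e, k(b, k(e, s(b)))))   [R2 at 2.2.2.2]
4. k(e, k(e, k(b, k(e, s(b)))))  →  k(e, k(e, k(b, s(e))))   [R1 at 2.2.2]
5. k(e, k(e, k(b, s(e))))  →  k(e, k(e, s(b)))   [R1 at 2.2]
6. k(e, k(e, s(b)))  →  k(e, s(e))   [R1 at 2]
7. k(e, s(e))  →  s(e)   [R1 at ε]

s(e)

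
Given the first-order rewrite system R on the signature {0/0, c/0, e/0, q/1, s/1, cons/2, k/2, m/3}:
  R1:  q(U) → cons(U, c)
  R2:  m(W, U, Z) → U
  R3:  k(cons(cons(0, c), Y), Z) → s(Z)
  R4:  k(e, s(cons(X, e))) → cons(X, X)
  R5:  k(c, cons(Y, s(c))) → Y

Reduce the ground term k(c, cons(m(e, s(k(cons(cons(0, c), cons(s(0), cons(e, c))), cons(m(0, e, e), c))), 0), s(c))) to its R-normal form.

1. k(c, cons(m(e, s(k(cons(cons(0, c), cons(s(0), cons(e, c))), cons(m(0, e, e), c))), 0), s(c)))  →  m(e, s(k(cons(cons(0, c), cons(s(0), cons(e, c))), cons(m(0, e, e), c))), 0)   [R5 at ε]
2. m(e, s(k(cons(cons(0, c), cons(s(0), cons(e, c))), cons(m(0, e, e), c))), 0)  →  s(k(cons(cons(0, c), cons(s(0), cons(e, c))), cons(m(0, e, e), c)))   [R2 at ε]
3. s(k(cons(cons(0, c), cons(s(0), cons(e, c))), cons(m(0, e, e), c)))  →  s(s(cons(m(0, e, e), c)))   [R3 at 1]
4. s(s(cons(m(0, e, e), c)))  →  s(s(cons(e, c)))   [R2 at 1.1.1]

s(s(cons(e, c)))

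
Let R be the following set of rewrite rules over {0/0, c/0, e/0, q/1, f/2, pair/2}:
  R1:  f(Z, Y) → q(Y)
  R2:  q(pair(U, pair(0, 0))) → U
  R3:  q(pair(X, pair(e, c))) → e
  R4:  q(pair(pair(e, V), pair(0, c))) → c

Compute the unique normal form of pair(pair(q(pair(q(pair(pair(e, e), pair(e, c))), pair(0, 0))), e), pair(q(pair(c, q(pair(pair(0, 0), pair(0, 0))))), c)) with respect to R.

1. pair(pair(q(pair(q(pair(pair(e, e), pair(e, c))), pair(0, 0))), e), pair(q(pair(c, q(pair(pair(0, 0), pair(0, 0))))), c))  →  pair(pair(q(pair(pair(e, e), pair(e, c))), e), pair(q(pair(c, q(pair(pair(0, 0), pair(0, 0))))), c))   [R2 at 1.1]
2. pair(pair(q(pair(pair(e, e), pair(e, c))), e), pair(q(pair(c, q(pair(pair(0, 0), pair(0, 0))))), c))  →  pair(pair(e, e), pair(q(pair(c, q(pair(pair(0, 0), pair(0, 0))))), c))   [R3 at 1.1]
3. pair(pair(e, e), pair(q(pair(c, q(pair(pair(0, 0), pair(0, 0))))), c))  →  pair(pair(e, e), pair(q(pair(c, pair(0, 0))), c))   [R2 at 2.1.1.2]
4. pair(pair(e, e), pair(q(pair(c, pair(0, 0))), c))  →  pair(pair(e, e), pair(c, c))   [R2 at 2.1]

pair(pair(e, e), pair(c, c))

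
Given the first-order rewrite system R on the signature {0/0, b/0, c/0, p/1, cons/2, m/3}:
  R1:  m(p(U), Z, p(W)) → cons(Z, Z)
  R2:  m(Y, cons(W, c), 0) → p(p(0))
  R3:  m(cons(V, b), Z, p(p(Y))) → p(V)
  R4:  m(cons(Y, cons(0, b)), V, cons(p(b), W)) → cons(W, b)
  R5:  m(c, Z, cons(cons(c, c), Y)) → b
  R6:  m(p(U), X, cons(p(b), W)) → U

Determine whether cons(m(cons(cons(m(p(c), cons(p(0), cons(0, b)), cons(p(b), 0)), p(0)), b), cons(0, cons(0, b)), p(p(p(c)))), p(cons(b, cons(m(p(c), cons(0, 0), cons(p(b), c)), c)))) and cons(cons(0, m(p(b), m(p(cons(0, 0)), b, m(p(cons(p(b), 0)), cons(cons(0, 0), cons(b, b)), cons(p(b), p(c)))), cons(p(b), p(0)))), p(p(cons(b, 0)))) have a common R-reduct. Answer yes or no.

Reduce t₁ = cons(m(cons(cons(m(p(c), cons(p(0), cons(0, b)), cons(p(b), 0)), p(0)), b), cons(0, cons(0, b)), p(p(p(c)))), p(cons(b, cons(m(p(c), cons(0, 0), cons(p(b), c)), c)))):
1. cons(m(cons(cons(m(p(c), cons(p(0), cons(0, b)), cons(p(b), 0)), p(0)), b), cons(0, cons(0, b)), p(p(p(c)))), p(cons(b, cons(m(p(c), cons(0, 0), cons(p(b), c)), c))))  →  cons(p(cons(m(p(c), cons(p(0), cons(0, b)), cons(p(b), 0)), p(0))), p(cons(b, cons(m(p(c), cons(0, 0), cons(p(b), c)), c))))   [R3 at 1]
2. cons(p(cons(m(p(c), cons(p(0), cons(0, b)), cons(p(b), 0)), p(0))), p(cons(b, cons(m(p(c), cons(0, 0), cons(p(b), c)), c))))  →  cons(p(cons(c, p(0))), p(cons(b, cons(m(p(c), cons(0, 0), cons(p(b), c)), c))))   [R6 at 1.1.1]
3. cons(p(cons(c, p(0))), p(cons(b, cons(m(p(c), cons(0, 0), cons(p(b), c)), c))))  →  cons(p(cons(c, p(0))), p(cons(b, cons(c, c))))   [R6 at 2.1.2.1]

Reduce t₂ = cons(cons(0, m(p(b), m(p(cons(0, 0)), b, m(p(cons(p(b), 0)), cons(cons(0, 0), cons(b, b)), cons(p(b), p(c)))), cons(p(b), p(0)))), p(p(cons(b, 0)))):
1. cons(cons(0, m(p(b), m(p(cons(0, 0)), b, m(p(cons(p(b), 0)), cons(cons(0, 0), cons(b, b)), cons(p(b), p(c)))), cons(p(b), p(0)))), p(p(cons(b, 0))))  →  cons(cons(0, b), p(p(cons(b, 0))))   [R6 at 1.2]

no — NF(t₁) = cons(p(cons(c, p(0))), p(cons(b, cons(c, c)))), NF(t₂) = cons(cons(0, b), p(p(cons(b, 0))))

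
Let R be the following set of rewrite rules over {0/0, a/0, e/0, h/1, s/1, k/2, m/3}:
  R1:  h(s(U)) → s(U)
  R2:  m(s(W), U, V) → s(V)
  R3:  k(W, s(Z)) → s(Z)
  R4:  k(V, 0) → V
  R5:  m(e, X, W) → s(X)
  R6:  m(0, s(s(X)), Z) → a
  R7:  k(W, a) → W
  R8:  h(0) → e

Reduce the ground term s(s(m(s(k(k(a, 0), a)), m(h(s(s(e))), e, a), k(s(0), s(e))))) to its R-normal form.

s(s(s(s(e))))

1. s(s(m(s(k(k(a, 0), a)), m(h(s(s(e))), e, a), k(s(0), s(e)))))  →  s(s(s(k(s(0), s(e)))))   [R2 at 1.1]
2. s(s(s(k(s(0), s(e)))))  →  s(s(s(s(e))))   [R3 at 1.1.1]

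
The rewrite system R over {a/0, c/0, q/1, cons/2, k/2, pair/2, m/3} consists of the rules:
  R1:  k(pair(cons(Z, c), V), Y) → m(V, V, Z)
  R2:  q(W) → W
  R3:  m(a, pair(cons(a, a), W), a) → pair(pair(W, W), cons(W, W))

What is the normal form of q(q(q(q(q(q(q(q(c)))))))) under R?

1. q(q(q(q(q(q(q(q(c))))))))  →  q(q(q(q(q(q(q(c)))))))   [R2 at ε]
2. q(q(q(q(q(q(q(c)))))))  →  q(q(q(q(q(q(c))))))   [R2 at ε]
3. q(q(q(q(q(q(c))))))  →  q(q(q(q(q(c)))))   [R2 at ε]
4. q(q(q(q(q(c)))))  →  q(q(q(q(c))))   [R2 at ε]
5. q(q(q(q(c))))  →  q(q(q(c)))   [R2 at ε]
6. q(q(q(c)))  →  q(q(c))   [R2 at ε]
7. q(q(c))  →  q(c)   [R2 at ε]
8. q(c)  →  c   [R2 at ε]

c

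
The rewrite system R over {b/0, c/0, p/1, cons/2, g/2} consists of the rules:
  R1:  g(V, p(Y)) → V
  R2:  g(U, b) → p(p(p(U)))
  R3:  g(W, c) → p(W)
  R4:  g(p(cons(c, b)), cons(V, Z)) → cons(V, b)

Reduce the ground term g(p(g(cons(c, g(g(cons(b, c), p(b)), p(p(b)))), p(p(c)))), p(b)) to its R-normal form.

p(cons(c, cons(b, c)))

1. g(p(g(cons(c, g(g(cons(b, c), p(b)), p(p(b)))), p(p(c)))), p(b))  →  p(g(cons(c, g(g(cons(b, c), p(b)), p(p(b)))), p(p(c))))   [R1 at ε]
2. p(g(cons(c, g(g(cons(b, c), p(b)), p(p(b)))), p(p(c))))  →  p(cons(c, g(g(cons(b, c), p(b)), p(p(b)))))   [R1 at 1]
3. p(cons(c, g(g(cons(b, c), p(b)), p(p(b)))))  →  p(cons(c, g(cons(b, c), p(b))))   [R1 at 1.2]
4. p(cons(c, g(cons(b, c), p(b))))  →  p(cons(c, cons(b, c)))   [R1 at 1.2]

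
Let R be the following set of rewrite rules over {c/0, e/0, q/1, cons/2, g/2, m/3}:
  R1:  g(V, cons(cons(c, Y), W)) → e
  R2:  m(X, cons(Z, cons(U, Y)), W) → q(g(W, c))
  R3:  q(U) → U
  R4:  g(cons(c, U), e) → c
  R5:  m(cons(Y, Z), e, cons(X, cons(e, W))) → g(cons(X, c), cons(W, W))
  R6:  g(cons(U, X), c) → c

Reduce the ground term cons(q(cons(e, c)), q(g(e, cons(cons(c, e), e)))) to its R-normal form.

1. cons(q(cons(e, c)), q(g(e, cons(cons(c, e), e))))  →  cons(cons(e, c), q(g(e, cons(cons(c, e), e))))   [R3 at 1]
2. cons(cons(e, c), q(g(e, cons(cons(c, e), e))))  →  cons(cons(e, c), g(e, cons(cons(c, e), e)))   [R3 at 2]
3. cons(cons(e, c), g(e, cons(cons(c, e), e)))  →  cons(cons(e, c), e)   [R1 at 2]

cons(cons(e, c), e)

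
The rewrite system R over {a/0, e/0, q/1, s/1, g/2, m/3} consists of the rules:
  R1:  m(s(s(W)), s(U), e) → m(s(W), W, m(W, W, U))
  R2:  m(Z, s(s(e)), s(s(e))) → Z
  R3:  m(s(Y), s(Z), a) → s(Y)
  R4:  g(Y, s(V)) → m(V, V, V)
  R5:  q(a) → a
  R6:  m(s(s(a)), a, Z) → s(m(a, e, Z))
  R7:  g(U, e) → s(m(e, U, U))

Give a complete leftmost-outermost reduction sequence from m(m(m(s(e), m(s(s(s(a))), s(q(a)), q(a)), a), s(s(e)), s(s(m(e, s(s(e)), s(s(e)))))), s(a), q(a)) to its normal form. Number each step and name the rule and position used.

s(e)

1. m(m(m(s(e), m(s(s(s(a))), s(q(a)), q(a)), a), s(s(e)), s(s(m(e, s(s(e)), s(s(e)))))), s(a), q(a))  →  m(m(m(s(e), m(s(s(s(a))), s(a), q(a)), a), s(s(e)), s(s(m(e, s(s(e)), s(s(e)))))), s(a), q(a))   [R5 at 1.1.2.2.1]
2. m(m(m(s(e), m(s(s(s(a))), s(a), q(a)), a), s(s(e)), s(s(m(e, s(s(e)), s(s(e)))))), s(a), q(a))  →  m(m(m(s(e), m(s(s(s(a))), s(a), a), a), s(s(e)), s(s(m(e, s(s(e)), s(s(e)))))), s(a), q(a))   [R5 at 1.1.2.3]
3. m(m(m(s(e), m(s(s(s(a))), s(a), a), a), s(s(e)), s(s(m(e, s(s(e)), s(s(e)))))), s(a), q(a))  →  m(m(m(s(e), s(s(s(a))), a), s(s(e)), s(s(m(e, s(s(e)), s(s(e)))))), s(a), q(a))   [R3 at 1.1.2]
4. m(m(m(s(e), s(s(s(a))), a), s(s(e)), s(s(m(e, s(s(e)), s(s(e)))))), s(a), q(a))  →  m(m(s(e), s(s(e)), s(s(m(e, s(s(e)), s(s(e)))))), s(a), q(a))   [R3 at 1.1]
5. m(m(s(e), s(s(e)), s(s(m(e, s(s(e)), s(s(e)))))), s(a), q(a))  →  m(m(s(e), s(s(e)), s(s(e))), s(a), q(a))   [R2 at 1.3.1.1]
6. m(m(s(e), s(s(e)), s(s(e))), s(a), q(a))  →  m(s(e), s(a), q(a))   [R2 at 1]
7. m(s(e), s(a), q(a))  →  m(s(e), s(a), a)   [R5 at 3]
8. m(s(e), s(a), a)  →  s(e)   [R3 at ε]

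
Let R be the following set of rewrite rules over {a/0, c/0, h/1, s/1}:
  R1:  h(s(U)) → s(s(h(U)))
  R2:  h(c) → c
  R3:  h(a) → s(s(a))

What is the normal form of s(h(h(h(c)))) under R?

s(c)

1. s(h(h(h(c))))  →  s(h(h(c)))   [R2 at 1.1.1]
2. s(h(h(c)))  →  s(h(c))   [R2 at 1.1]
3. s(h(c))  →  s(c)   [R2 at 1]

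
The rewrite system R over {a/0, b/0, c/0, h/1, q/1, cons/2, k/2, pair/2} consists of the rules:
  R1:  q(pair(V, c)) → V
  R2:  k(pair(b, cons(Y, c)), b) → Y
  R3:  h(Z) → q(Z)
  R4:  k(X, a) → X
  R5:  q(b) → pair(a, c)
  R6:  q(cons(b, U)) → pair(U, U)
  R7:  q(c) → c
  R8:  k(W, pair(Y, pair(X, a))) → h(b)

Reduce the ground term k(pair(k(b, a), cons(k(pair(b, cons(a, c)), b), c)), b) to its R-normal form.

1. k(pair(k(b, a), cons(k(pair(b, cons(a, c)), b), c)), b)  →  k(pair(b, cons(k(pair(b, cons(a, c)), b), c)), b)   [R4 at 1.1]
2. k(pair(b, cons(k(pair(b, cons(a, c)), b), c)), b)  →  k(pair(b, cons(a, c)), b)   [R2 at ε]
3. k(pair(b, cons(a, c)), b)  →  a   [R2 at ε]

a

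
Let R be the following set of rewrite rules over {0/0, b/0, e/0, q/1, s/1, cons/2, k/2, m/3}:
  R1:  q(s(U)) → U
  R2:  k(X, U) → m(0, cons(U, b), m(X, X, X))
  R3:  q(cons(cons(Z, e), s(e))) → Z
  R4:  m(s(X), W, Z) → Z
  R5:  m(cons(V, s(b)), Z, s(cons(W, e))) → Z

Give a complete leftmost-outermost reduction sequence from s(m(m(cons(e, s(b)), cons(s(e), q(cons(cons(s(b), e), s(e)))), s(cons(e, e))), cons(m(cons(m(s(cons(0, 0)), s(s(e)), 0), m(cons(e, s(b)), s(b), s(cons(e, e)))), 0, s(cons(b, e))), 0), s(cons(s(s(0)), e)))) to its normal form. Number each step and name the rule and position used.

1. s(m(m(cons(e, s(b)), cons(s(e), q(cons(cons(s(b), e), s(e)))), s(cons(e, e))), cons(m(cons(m(s(cons(0, 0)), s(s(e)), 0), m(cons(e, s(b)), s(b), s(cons(e, e)))), 0, s(cons(b, e))), 0), s(cons(s(s(0)), e))))  →  s(m(cons(s(e), q(cons(cons(s(b), e), s(e)))), cons(m(cons(m(s(cons(0, 0)), s(s(e)), 0), m(cons(e, s(b)), s(b), s(cons(e, e)))), 0, s(cons(b, e))), 0), s(cons(s(s(0)), e))))   [R5 at 1.1]
2. s(m(cons(s(e), q(cons(cons(s(b), e), s(e)))), cons(m(cons(m(s(cons(0, 0)), s(s(e)), 0), m(cons(e, s(b)), s(b), s(cons(e, e)))), 0, s(cons(b, e))), 0), s(cons(s(s(0)), e))))  →  s(m(cons(s(e), s(b)), cons(m(cons(m(s(cons(0, 0)), s(s(e)), 0), m(cons(e, s(b)), s(b), s(cons(e, e)))), 0, s(cons(b, e))), 0), s(cons(s(s(0)), e))))   [R3 at 1.1.2]
3. s(m(cons(s(e), s(b)), cons(m(cons(m(s(cons(0, 0)), s(s(e)), 0), m(cons(e, s(b)), s(b), s(cons(e, e)))), 0, s(cons(b, e))), 0), s(cons(s(s(0)), e))))  →  s(cons(m(cons(m(s(cons(0, 0)), s(s(e)), 0), m(cons(e, s(b)), s(b), s(cons(e, e)))), 0, s(cons(b, e))), 0))   [R5 at 1]
4. s(cons(m(cons(m(s(cons(0, 0)), s(s(e)), 0), m(cons(e, s(b)), s(b), s(cons(e, e)))), 0, s(cons(b, e))), 0))  →  s(cons(m(cons(0, m(cons(e, s(b)), s(b), s(cons(e, e)))), 0, s(cons(b, e))), 0))   [R4 at 1.1.1.1]
5. s(cons(m(cons(0, m(cons(e, s(b)), s(b), s(cons(e, e)))), 0, s(cons(b, e))), 0))  →  s(cons(m(cons(0, s(b)), 0, s(cons(b, e))), 0))   [R5 at 1.1.1.2]
6. s(cons(m(cons(0, s(b)), 0, s(cons(b, e))), 0))  →  s(cons(0, 0))   [R5 at 1.1]

s(cons(0, 0))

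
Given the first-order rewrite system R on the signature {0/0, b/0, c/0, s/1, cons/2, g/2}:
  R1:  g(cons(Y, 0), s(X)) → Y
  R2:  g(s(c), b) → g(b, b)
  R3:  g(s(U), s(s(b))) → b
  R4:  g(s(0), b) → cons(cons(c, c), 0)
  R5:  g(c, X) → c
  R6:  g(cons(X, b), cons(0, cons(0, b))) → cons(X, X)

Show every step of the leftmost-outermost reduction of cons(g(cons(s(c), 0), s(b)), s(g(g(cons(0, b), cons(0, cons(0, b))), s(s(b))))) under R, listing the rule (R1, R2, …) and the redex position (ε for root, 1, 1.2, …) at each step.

1. cons(g(cons(s(c), 0), s(b)), s(g(g(cons(0, b), cons(0, cons(0, b))), s(s(b)))))  →  cons(s(c), s(g(g(cons(0, b), cons(0, cons(0, b))), s(s(b)))))   [R1 at 1]
2. cons(s(c), s(g(g(cons(0, b), cons(0, cons(0, b))), s(s(b)))))  →  cons(s(c), s(g(cons(0, 0), s(s(b)))))   [R6 at 2.1.1]
3. cons(s(c), s(g(cons(0, 0), s(s(b)))))  →  cons(s(c), s(0))   [R1 at 2.1]

cons(s(c), s(0))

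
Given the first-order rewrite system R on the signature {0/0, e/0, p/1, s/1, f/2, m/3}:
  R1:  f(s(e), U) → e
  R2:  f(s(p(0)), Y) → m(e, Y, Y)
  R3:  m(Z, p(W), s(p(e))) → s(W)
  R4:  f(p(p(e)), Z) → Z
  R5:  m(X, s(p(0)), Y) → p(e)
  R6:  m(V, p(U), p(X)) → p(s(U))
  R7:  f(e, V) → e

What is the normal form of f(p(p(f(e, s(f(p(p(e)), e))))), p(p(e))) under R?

p(p(e))

1. f(p(p(f(e, s(f(p(p(e)), e))))), p(p(e)))  →  f(p(p(e)), p(p(e)))   [R7 at 1.1.1]
2. f(p(p(e)), p(p(e)))  →  p(p(e))   [R4 at ε]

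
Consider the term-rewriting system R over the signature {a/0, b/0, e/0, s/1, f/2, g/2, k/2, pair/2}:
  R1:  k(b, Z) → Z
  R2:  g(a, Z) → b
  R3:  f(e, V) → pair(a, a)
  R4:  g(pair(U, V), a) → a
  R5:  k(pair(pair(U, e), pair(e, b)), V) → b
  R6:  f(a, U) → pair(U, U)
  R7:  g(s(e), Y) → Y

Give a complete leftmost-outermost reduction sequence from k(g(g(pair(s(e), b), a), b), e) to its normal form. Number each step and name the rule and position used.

e

1. k(g(g(pair(s(e), b), a), b), e)  →  k(g(a, b), e)   [R4 at 1.1]
2. k(g(a, b), e)  →  k(b, e)   [R2 at 1]
3. k(b, e)  →  e   [R1 at ε]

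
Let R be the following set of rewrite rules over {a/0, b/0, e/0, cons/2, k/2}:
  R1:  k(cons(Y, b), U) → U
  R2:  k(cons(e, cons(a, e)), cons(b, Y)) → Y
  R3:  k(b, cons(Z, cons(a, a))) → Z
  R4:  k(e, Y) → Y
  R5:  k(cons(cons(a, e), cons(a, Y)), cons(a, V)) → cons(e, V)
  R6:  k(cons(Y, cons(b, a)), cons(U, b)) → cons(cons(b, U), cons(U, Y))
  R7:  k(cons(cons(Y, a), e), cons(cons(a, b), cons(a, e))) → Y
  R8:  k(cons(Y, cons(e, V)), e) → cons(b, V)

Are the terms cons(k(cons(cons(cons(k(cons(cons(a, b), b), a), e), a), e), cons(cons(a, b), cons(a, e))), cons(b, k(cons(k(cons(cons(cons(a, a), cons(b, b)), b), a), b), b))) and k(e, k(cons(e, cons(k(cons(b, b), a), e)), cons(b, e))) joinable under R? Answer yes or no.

Reduce t₁ = cons(k(cons(cons(cons(k(cons(cons(a, b), b), a), e), a), e), cons(cons(a, b), cons(a, e))), cons(b, k(cons(k(cons(cons(cons(a, a), cons(b, b)), b), a), b), b))):
1. cons(k(cons(cons(cons(k(cons(cons(a, b), b), a), e), a), e), cons(cons(a, b), cons(a, e))), cons(b, k(cons(k(cons(cons(cons(a, a), cons(b, b)), b), a), b), b)))  →  cons(cons(k(cons(cons(a, b), b), a), e), cons(b, k(cons(k(cons(cons(cons(a, a), cons(b, b)), b), a), b), b)))   [R7 at 1]
2. cons(cons(k(cons(cons(a, b), b), a), e), cons(b, k(cons(k(cons(cons(cons(a, a), cons(b, b)), b), a), b), b)))  →  cons(cons(a, e), cons(b, k(cons(k(cons(cons(cons(a, a), cons(b, b)), b), a), b), b)))   [R1 at 1.1]
3. cons(cons(a, e), cons(b, k(cons(k(cons(cons(cons(a, a), cons(b, b)), b), a), b), b)))  →  cons(cons(a, e), cons(b, b))   [R1 at 2.2]

Reduce t₂ = k(e, k(cons(e, cons(k(cons(b, b), a), e)), cons(b, e))):
1. k(e, k(cons(e, cons(k(cons(b, b), a), e)), cons(b, e)))  →  k(cons(e, cons(k(cons(b, b), a), e)), cons(b, e))   [R4 at ε]
2. k(cons(e, cons(k(cons(b, b), a), e)), cons(b, e))  →  k(cons(e, cons(a, e)), cons(b, e))   [R1 at 1.2.1]
3. k(cons(e, cons(a, e)), cons(b, e))  →  e   [R2 at ε]

no — NF(t₁) = cons(cons(a, e), cons(b, b)), NF(t₂) = e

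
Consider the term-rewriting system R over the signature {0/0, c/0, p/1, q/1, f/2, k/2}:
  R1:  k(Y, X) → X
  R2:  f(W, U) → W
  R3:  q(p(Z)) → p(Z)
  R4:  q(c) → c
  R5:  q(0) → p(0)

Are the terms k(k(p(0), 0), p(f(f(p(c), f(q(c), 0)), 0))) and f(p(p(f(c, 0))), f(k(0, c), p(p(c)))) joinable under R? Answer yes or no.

Reduce t₁ = k(k(p(0), 0), p(f(f(p(c), f(q(c), 0)), 0))):
1. k(k(p(0), 0), p(f(f(p(c), f(q(c), 0)), 0)))  →  p(f(f(p(c), f(q(c), 0)), 0))   [R1 at ε]
2. p(f(f(p(c), f(q(c), 0)), 0))  →  p(f(p(c), f(q(c), 0)))   [R2 at 1]
3. p(f(p(c), f(q(c), 0)))  →  p(p(c))   [R2 at 1]

Reduce t₂ = f(p(p(f(c, 0))), f(k(0, c), p(p(c)))):
1. f(p(p(f(c, 0))), f(k(0, c), p(p(c))))  →  p(p(f(c, 0)))   [R2 at ε]
2. p(p(f(c, 0)))  →  p(p(c))   [R2 at 1.1]

yes — NF(t₁) = p(p(c)), NF(t₂) = p(p(c))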